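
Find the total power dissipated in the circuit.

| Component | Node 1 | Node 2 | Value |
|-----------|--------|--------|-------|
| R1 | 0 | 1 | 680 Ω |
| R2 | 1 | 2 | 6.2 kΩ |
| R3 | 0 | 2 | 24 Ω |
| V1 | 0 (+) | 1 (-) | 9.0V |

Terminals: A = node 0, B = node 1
Nodal analysis, taking node 1 as the 0 V reference.
Source V1 fixes V_0 = 9 V.
KCL at each unknown node (sum of currents leaving = 0; resistances in Ω):
  Node 2: (V_2 - 0)/6200 + (V_2 - 9)/24 = 0
Collecting terms: 0.04183 × V_2 = 0.375  =>  V_2 = 8.965 V
Power in each resistor, P = (ΔV)²/R:
  P_R1 = (9 - 0)²/680 = 0.1191 W
  P_R2 = (0 - 8.965)²/6200 = 0.01296 W
  P_R3 = (9 - 8.965)²/24 = 0.00005018 W
P_total = P_R1 + P_R2 + P_R3 = 0.1321 W

Final answer: 0.1321 W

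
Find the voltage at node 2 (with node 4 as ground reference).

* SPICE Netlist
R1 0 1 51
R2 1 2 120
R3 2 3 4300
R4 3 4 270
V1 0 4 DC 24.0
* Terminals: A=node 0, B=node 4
Nodal analysis, taking node 4 as the 0 V reference.
Source V1 fixes V_0 = 24 V.
KCL at each unknown node (sum of currents leaving = 0; resistances in Ω):
  Node 1: (V_1 - 24)/51 + (V_1 - V_2)/120 = 0
  Node 2: (V_2 - V_1)/120 + (V_2 - V_3)/4300 = 0
  Node 3: (V_3 - V_2)/4300 + (V_3 - 0)/270 = 0
Collecting terms (coefficients in siemens):
  0.02794·V_1 - 0.008333·V_2 = 0.4706
  0.008566·V_2 - 0.008333·V_1 - 0.0002326·V_3 = 0
  0.003936·V_3 - 0.0002326·V_2 = 0
Solving these 3 simultaneous equations (Gaussian elimination) gives:
  V_1 = 23.74 V, V_2 = 23.13 V, V_3 = 1.367 V
The requested potential is V_2 = 23.13 V.

Final answer: V_2 = 23.13 V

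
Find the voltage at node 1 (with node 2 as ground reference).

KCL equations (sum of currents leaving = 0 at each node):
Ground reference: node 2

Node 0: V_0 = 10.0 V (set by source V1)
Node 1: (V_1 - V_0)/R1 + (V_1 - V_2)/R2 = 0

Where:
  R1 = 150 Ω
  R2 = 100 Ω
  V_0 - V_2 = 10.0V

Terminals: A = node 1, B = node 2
Nodal analysis, taking node 2 as the 0 V reference.
Source V1 fixes V_0 = 10 V.
KCL at each unknown node (sum of currents leaving = 0; resistances in Ω):
  Node 1: (V_1 - 10)/150 + (V_1 - 0)/100 = 0
Collecting terms: 0.01667 × V_1 = 0.06667  =>  V_1 = 4 V
The requested potential is V_1 = 4 V.

Final answer: V_1 = 4 V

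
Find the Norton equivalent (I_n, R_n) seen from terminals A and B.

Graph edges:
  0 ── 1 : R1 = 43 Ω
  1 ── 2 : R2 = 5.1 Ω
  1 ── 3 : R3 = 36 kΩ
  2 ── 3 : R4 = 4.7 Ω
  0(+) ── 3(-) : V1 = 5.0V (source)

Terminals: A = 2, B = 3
Find the Thévenin equivalent first; then I_n = V_th/R_th and R_n = R_th.
Step 1 — V_th is the open-circuit voltage V_A - V_B (nothing connected across the terminals).
Nodal analysis, taking node 3 as the 0 V reference.
Source V1 fixes V_0 = 5 V.
KCL at each unknown node (sum of currents leaving = 0; resistances in Ω):
  Node 1: (V_1 - 5)/43 + (V_1 - V_2)/5.1 + (V_1 - 0)/36000 = 0
  Node 2: (V_2 - V_1)/5.1 + (V_2 - 0)/4.7 = 0
Collecting terms (coefficients in siemens):
  0.2194·V_1 - 0.1961·V_2 = 0.1163
  0.4088·V_2 - 0.1961·V_1 = 0
Determinant D = (0.2194)(0.4088) - (-0.1961)(-0.1961) = 0.05124
V_1 = [(0.1163)(0.4088) - (-0.1961)(0)]/D = 0.9278 V
V_2 = [(0.2194)(0) - (0.1163)(-0.1961)]/D = 0.445 V
V_th = V_2 - V_3 = 0.445 - 0 = 0.445 V
Step 2 — R_th: zero the source — replace V1 by a short circuit (node 3 merges into node 0) — and find the resistance seen between A (node 2) and B (node 0).
Reduce the network between node 2 (A) and node 0 (B) by series/parallel combination:
  Rp1 = R1 ‖ R3 (parallel, both between nodes 0 and 1) = 1/(1/43 + 1/36000) = 42.95 Ω
  Rs1 = R2 + Rp1 (series, joined only at node 1) = 5.1 + 42.95 = 48.05 Ω
  Rp2 = R4 ‖ Rs1 (parallel, both between nodes 0 and 2) = 1/(1/4.7 + 1/48.05) = 4.281 Ω
R_th = 4.281 Ω
I_n = V_th/R_th = 0.445/4.281 = 0.1039 A, and R_n = R_th = 4.281 Ω

Final answer: I_n = 0.1039 A, R_n = 4.281 Ω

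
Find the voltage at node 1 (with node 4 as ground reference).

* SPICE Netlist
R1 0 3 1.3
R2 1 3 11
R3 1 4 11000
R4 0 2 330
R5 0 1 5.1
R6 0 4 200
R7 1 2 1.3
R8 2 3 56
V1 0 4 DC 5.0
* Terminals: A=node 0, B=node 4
Nodal analysis, taking node 4 as the 0 V reference.
Source V1 fixes V_0 = 5 V.
KCL at each unknown node (sum of currents leaving = 0; resistances in Ω):
  Node 1: (V_1 - V_3)/11 + (V_1 - 0)/11000 + (V_1 - 5)/5.1 + (V_1 - V_2)/1.3 = 0
  Node 2: (V_2 - 5)/330 + (V_2 - V_1)/1.3 + (V_2 - V_3)/56 = 0
  Node 3: (V_3 - 5)/1.3 + (V_3 - V_1)/11 + (V_3 - V_2)/56 = 0
Collecting terms (coefficients in siemens):
  1.056·V_1 - 0.7692·V_2 - 0.09091·V_3 = 0.9804
  0.7901·V_2 - 0.7692·V_1 - 0.01786·V_3 = 0.01515
  0.878·V_3 - 0.09091·V_1 - 0.01786·V_2 = 3.846
Solving these 3 simultaneous equations (Gaussian elimination) gives:
  V_1 = 4.998 V, V_2 = 4.998 V, V_3 = 5 V
The requested potential is V_1 = 4.998 V.

Final answer: V_1 = 4.998 V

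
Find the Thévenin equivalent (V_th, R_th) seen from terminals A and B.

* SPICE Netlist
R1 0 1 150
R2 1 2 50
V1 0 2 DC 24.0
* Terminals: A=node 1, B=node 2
Step 1 — V_th is the open-circuit voltage V_A - V_B (nothing connected across the terminals).
Nodal analysis, taking node 2 as the 0 V reference.
Source V1 fixes V_0 = 24 V.
KCL at each unknown node (sum of currents leaving = 0; resistances in Ω):
  Node 1: (V_1 - 24)/150 + (V_1 - 0)/50 = 0
Collecting terms: 0.02667 × V_1 = 0.16  =>  V_1 = 6 V
V_th = V_1 - V_2 = 6 - 0 = 6 V
Step 2 — R_th: zero the source — replace V1 by a short circuit (node 2 merges into node 0) — and find the resistance seen between A (node 1) and B (node 0).
Reduce the network between node 1 (A) and node 0 (B) by series/parallel combination:
  Rp1 = R1 ‖ R2 (parallel, both between nodes 0 and 1) = 1/(1/150 + 1/50) = 37.5 Ω
R_th = 37.5 Ω

Final answer: V_th = 6 V, R_th = 37.5 Ω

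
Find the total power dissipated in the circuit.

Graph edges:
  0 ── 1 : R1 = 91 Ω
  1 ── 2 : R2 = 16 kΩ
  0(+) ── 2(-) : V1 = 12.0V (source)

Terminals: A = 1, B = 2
Nodal analysis, taking node 2 as the 0 V reference.
Source V1 fixes V_0 = 12 V.
KCL at each unknown node (sum of currents leaving = 0; resistances in Ω):
  Node 1: (V_1 - 12)/91 + (V_1 - 0)/16000 = 0
Collecting terms: 0.01105 × V_1 = 0.1319  =>  V_1 = 11.93 V
Power in each resistor, P = (ΔV)²/R:
  P_R1 = (12 - 11.93)²/91 = 0.00005061 W
  P_R2 = (11.93 - 0)²/16000 = 0.008898 W
P_total = P_R1 + P_R2 = 0.008949 W

Final answer: 0.008949 W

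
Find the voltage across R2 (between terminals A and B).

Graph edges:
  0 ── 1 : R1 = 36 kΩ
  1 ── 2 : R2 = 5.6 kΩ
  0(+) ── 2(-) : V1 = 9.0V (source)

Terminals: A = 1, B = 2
R1 and R2 are in series across V1 (node 0 → node 1 → node 2), and the output A–B is taken across R2, so this is a voltage divider.
Series current: I = V1/(R1 + R2) = 9/(36000 + 5600) = 9/41600 = 0.0002163 A
V_R2 = I × R2 = V1 × R2/(R1 + R2) = 9 × 5600/41600 = 1.212 V

Final answer: 1.212 V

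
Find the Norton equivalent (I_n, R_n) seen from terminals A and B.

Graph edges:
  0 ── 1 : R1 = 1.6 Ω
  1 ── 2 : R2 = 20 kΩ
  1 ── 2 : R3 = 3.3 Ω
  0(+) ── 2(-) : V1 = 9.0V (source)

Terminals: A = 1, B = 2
Find the Thévenin equivalent first; then I_n = V_th/R_th and R_n = R_th.
Step 1 — V_th is the open-circuit voltage V_A - V_B (nothing connected across the terminals).
Nodal analysis, taking node 2 as the 0 V reference.
Source V1 fixes V_0 = 9 V.
KCL at each unknown node (sum of currents leaving = 0; resistances in Ω):
  Node 1: (V_1 - 9)/1.6 + (V_1 - 0)/20000 + (V_1 - 0)/3.3 = 0
Collecting terms: 0.9281 × V_1 = 5.625  =>  V_1 = 6.061 V
V_th = V_1 - V_2 = 6.061 - 0 = 6.061 V
Step 2 — R_th: zero the source — replace V1 by a short circuit (node 2 merges into node 0) — and find the resistance seen between A (node 1) and B (node 0).
Reduce the network between node 1 (A) and node 0 (B) by series/parallel combination:
  Rp1 = R1 ‖ R2 ‖ R3 (parallel, all between nodes 0 and 1) = 1/(1/1.6 + 1/20000 + 1/3.3) = 1.077 Ω
R_th = 1.077 Ω
I_n = V_th/R_th = 6.061/1.077 = 5.625 A, and R_n = R_th = 1.077 Ω

Final answer: I_n = 5.625 A, R_n = 1.077 Ω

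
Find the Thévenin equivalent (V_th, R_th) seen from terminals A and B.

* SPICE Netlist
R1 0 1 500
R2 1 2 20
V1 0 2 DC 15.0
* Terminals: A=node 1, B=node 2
Step 1 — V_th is the open-circuit voltage V_A - V_B (nothing connected across the terminals).
Nodal analysis, taking node 2 as the 0 V reference.
Source V1 fixes V_0 = 15 V.
KCL at each unknown node (sum of currents leaving = 0; resistances in Ω):
  Node 1: (V_1 - 15)/500 + (V_1 - 0)/20 = 0
Collecting terms: 0.052 × V_1 = 0.03  =>  V_1 = 0.5769 V
V_th = V_1 - V_2 = 0.5769 - 0 = 0.5769 V
Step 2 — R_th: zero the source — replace V1 by a short circuit (node 2 merges into node 0) — and find the resistance seen between A (node 1) and B (node 0).
Reduce the network between node 1 (A) and node 0 (B) by series/parallel combination:
  Rp1 = R1 ‖ R2 (parallel, both between nodes 0 and 1) = 1/(1/500 + 1/20) = 19.23 Ω
R_th = 19.23 Ω

Final answer: V_th = 0.5769 V, R_th = 19.23 Ω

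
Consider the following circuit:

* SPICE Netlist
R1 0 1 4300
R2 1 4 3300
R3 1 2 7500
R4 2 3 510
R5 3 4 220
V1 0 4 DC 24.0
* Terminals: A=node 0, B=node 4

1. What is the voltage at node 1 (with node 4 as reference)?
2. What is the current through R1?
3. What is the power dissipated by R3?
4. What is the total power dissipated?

Nodal analysis, taking node 4 as the 0 V reference.
Source V1 fixes V_0 = 24 V.
KCL at each unknown node (sum of currents leaving = 0; resistances in Ω):
  Node 1: (V_1 - 24)/4300 + (V_1 - 0)/3300 + (V_1 - V_2)/7500 = 0
  Node 2: (V_2 - V_1)/7500 + (V_2 - V_3)/510 = 0
  Node 3: (V_3 - V_2)/510 + (V_3 - 0)/220 = 0
Collecting terms (coefficients in siemens):
  0.0006689·V_1 - 0.0001333·V_2 = 0.005581
  0.002094·V_2 - 0.0001333·V_1 - 0.001961·V_3 = 0
  0.006506·V_3 - 0.001961·V_2 = 0
Solving these 3 simultaneous equations (Gaussian elimination) gives:
  V_1 = 8.494 V, V_2 = 0.7534 V, V_3 = 0.2271 V
Part 1:
  Read off the nodal solution: V_1 = 8.494 V
Part 2:
  I_R1 = (V_0 - V_1)/R1 = (24 - 8.494)/4300 = 0.003606 A
  Magnitude: I_R1 = 0.003606 A
Part 3:
  I_R3 = (V_1 - V_2)/R3 = (8.494 - 0.7534)/7500 = 0.001032 A
  P_R3 = I_R3² × R3 = (0.001032)² × 7500 = 0.007989 W
Part 4:
  Power in each resistor, P = (ΔV)²/R:
    P_R1 = (24 - 8.494)²/4300 = 0.05592 W
    P_R2 = (8.494 - 0)²/3300 = 0.02186 W
    P_R3 = (8.494 - 0.7534)²/7500 = 0.007989 W
    P_R4 = (0.7534 - 0.2271)²/510 = 0.0005432 W
    P_R5 = (0.2271 - 0)²/220 = 0.0002343 W
  P_total = P_R1 + P_R2 + P_R3 + P_R4 + P_R5 = 0.08654 W

Final answers:
1. V_1 = 8.494 V
2. I_R1 = 0.003606 A
3. P_R3 = 0.007989 W
4. P_total = 0.08654 W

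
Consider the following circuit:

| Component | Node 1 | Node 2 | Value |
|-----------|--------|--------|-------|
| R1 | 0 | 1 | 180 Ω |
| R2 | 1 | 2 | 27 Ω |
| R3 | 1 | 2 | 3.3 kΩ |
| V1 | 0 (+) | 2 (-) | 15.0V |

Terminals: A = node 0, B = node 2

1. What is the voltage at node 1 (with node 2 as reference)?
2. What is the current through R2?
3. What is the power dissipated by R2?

Nodal analysis, taking node 2 as the 0 V reference.
Source V1 fixes V_0 = 15 V.
KCL at each unknown node (sum of currents leaving = 0; resistances in Ω):
  Node 1: (V_1 - 15)/180 + (V_1 - 0)/27 + (V_1 - 0)/3300 = 0
Collecting terms: 0.0429 × V_1 = 0.08333  =>  V_1 = 1.943 V
Part 1:
  Read off the nodal solution: V_1 = 1.943 V
Part 2:
  I_R2 = (V_1 - V_2)/R2 = (1.943 - 0)/27 = 0.07195 A
  Magnitude: I_R2 = 0.07195 A
Part 3:
  I_R2 = (V_1 - V_2)/R2 = (1.943 - 0)/27 = 0.07195 A
  P_R2 = I_R2² × R2 = (0.07195)² × 27 = 0.1398 W

Final answers:
1. V_1 = 1.943 V
2. I_R2 = 0.07195 A
3. P_R2 = 0.1398 W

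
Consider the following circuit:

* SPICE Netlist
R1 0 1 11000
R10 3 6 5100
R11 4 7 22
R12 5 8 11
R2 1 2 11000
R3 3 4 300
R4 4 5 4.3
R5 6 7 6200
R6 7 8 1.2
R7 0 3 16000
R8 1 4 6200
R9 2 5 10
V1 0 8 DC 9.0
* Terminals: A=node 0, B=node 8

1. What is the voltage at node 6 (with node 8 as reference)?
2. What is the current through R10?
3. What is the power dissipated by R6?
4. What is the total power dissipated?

Nodal analysis, taking node 8 as the 0 V reference.
Source V1 fixes V_0 = 9 V.
KCL at each unknown node (sum of currents leaving = 0; resistances in Ω):
  Node 1: (V_1 - 9)/11000 + (V_1 - V_2)/11000 + (V_1 - V_4)/6200 = 0
  Node 2: (V_2 - V_1)/11000 + (V_2 - V_5)/10 = 0
  Node 3: (V_3 - V_4)/300 + (V_3 - 9)/16000 + (V_3 - V_6)/5100 = 0
  Node 4: (V_4 - V_3)/300 + (V_4 - V_5)/4.3 + (V_4 - V_1)/6200 + (V_4 - V_7)/22 = 0
  Node 5: (V_5 - V_4)/4.3 + (V_5 - V_2)/10 + (V_5 - 0)/11 = 0
  Node 6: (V_6 - V_7)/6200 + (V_6 - V_3)/5100 = 0
  Node 7: (V_7 - V_6)/6200 + (V_7 - 0)/1.2 + (V_7 - V_4)/22 = 0
Collecting terms (coefficients in siemens):
  0.0003431·V_1 - 0.00009091·V_2 - 0.0001613·V_4 = 0.0008182
  0.1001·V_2 - 0.00009091·V_1 - 0.1·V_5 = 0
  0.003592·V_3 - 0.003333·V_4 - 0.0001961·V_6 = 0.0005625
  0.2815·V_4 - 0.0001613·V_1 - 0.003333·V_3 - 0.2326·V_5 - 0.04545·V_7 = 0
  0.4235·V_5 - 0.1·V_2 - 0.2326·V_4 = 0
  0.0003574·V_6 - 0.0001961·V_3 - 0.0001613·V_7 = 0
  0.8789·V_7 - 0.04545·V_4 - 0.0001613·V_6 = 0
Solving these 7 simultaneous equations (Gaussian elimination) gives:
  V_1 = 2.392 V, V_2 = 0.009976 V, V_3 = 0.171 V, V_4 = 0.009933 V
  V_5 = 0.007811 V, V_6 = 0.09404 V, V_7 = 0.000531 V
Part 1:
  Read off the nodal solution: V_6 = 0.09404 V
Part 2:
  I_R10 = (V_3 - V_6)/R10 = (0.171 - 0.09404)/5100 = 0.00001508 A
  Magnitude: I_R10 = 0.00001508 A
Part 3:
  I_R6 = (V_7 - V_8)/R6 = (0.000531 - 0)/1.2 = 0.0004425 A
  P_R6 = I_R6² × R6 = (0.0004425)² × 1.2 = 0.0000002349 W
Part 4:
  Power in each resistor, P = (ΔV)²/R:
    P_R1 = (9 - 2.392)²/11000 = 0.00397 W
    P_R2 = (2.392 - 0.009976)²/11000 = 0.0005158 W
    P_R3 = (0.171 - 0.009933)²/300 = 0.00008642 W
    P_R4 = (0.009933 - 0.007811)²/4.3 = 0.000001047 W
    P_R5 = (0.09404 - 0.000531)²/6200 = 0.00000141 W
    P_R6 = (0.000531 - 0)²/1.2 = 0.0000002349 W
    P_R7 = (9 - 0.171)²/16000 = 0.004872 W
    P_R8 = (2.392 - 0.009933)²/6200 = 0.0009151 W
    P_R9 = (0.009976 - 0.007811)²/10 = 0.0000004689 W
    P_R10 = (0.171 - 0.09404)²/5100 = 0.00000116 W
    P_R11 = (0.009933 - 0.000531)²/22 = 0.000004018 W
    P_R12 = (0.007811 - 0)²/11 = 0.000005547 W
  P_total = P_R1 + P_R2 + P_R3 + P_R4 + P_R5 + P_R6 + P_R7 + P_R8 + P_R9 + P_R10 + P_R11 + P_R12 = 0.01037 W

Final answers:
1. V_6 = 0.09404 V
2. I_R10 = 1.508e-05 A
3. P_R6 = 2.349e-07 W
4. P_total = 0.01037 W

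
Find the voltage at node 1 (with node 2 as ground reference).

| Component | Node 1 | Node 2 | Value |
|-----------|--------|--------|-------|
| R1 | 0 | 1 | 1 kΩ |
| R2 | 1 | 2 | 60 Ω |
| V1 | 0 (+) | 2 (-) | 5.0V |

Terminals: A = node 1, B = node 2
Nodal analysis, taking node 2 as the 0 V reference.
Source V1 fixes V_0 = 5 V.
KCL at each unknown node (sum of currents leaving = 0; resistances in Ω):
  Node 1: (V_1 - 5)/1000 + (V_1 - 0)/60 = 0
Collecting terms: 0.01767 × V_1 = 0.005  =>  V_1 = 0.283 V
The requested potential is V_1 = 0.283 V.

Final answer: V_1 = 0.283 V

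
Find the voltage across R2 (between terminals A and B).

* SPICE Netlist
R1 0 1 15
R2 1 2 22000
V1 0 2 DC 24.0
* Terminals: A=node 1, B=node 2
R1 and R2 are in series across V1 (node 0 → node 1 → node 2), and the output A–B is taken across R2, so this is a voltage divider.
Series current: I = V1/(R1 + R2) = 24/(15 + 22000) = 24/22020 = 0.00109 A
V_R2 = I × R2 = V1 × R2/(R1 + R2) = 24 × 22000/22020 = 23.98 V

Final answer: 23.98 V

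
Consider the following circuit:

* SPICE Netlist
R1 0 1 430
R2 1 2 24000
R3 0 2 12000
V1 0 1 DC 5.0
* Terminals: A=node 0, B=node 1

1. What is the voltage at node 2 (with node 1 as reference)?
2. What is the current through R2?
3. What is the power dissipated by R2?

Nodal analysis, taking node 1 as the 0 V reference.
Source V1 fixes V_0 = 5 V.
KCL at each unknown node (sum of currents leaving = 0; resistances in Ω):
  Node 2: (V_2 - 0)/24000 + (V_2 - 5)/12000 = 0
Collecting terms: 0.000125 × V_2 = 0.0004167  =>  V_2 = 3.333 V
Part 1:
  Read off the nodal solution: V_2 = 3.333 V
Part 2:
  I_R2 = (V_1 - V_2)/R2 = (0 - 3.333)/24000 = -0.0001389 A
  Magnitude: I_R2 = 0.0001389 A
Part 3:
  I_R2 = (V_1 - V_2)/R2 = (0 - 3.333)/24000 = -0.0001389 A
  P_R2 = I_R2² × R2 = (-0.0001389)² × 24000 = 0.000463 W

Final answers:
1. V_2 = 3.333 V
2. I_R2 = 0.0001389 A
3. P_R2 = 0.000463 W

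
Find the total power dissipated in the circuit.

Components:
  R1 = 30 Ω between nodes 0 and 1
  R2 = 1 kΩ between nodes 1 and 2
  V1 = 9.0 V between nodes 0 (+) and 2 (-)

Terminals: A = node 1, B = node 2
Nodal analysis, taking node 2 as the 0 V reference.
Source V1 fixes V_0 = 9 V.
KCL at each unknown node (sum of currents leaving = 0; resistances in Ω):
  Node 1: (V_1 - 9)/30 + (V_1 - 0)/1000 = 0
Collecting terms: 0.03433 × V_1 = 0.3  =>  V_1 = 8.738 V
Power in each resistor, P = (ΔV)²/R:
  P_R1 = (9 - 8.738)²/30 = 0.002291 W
  P_R2 = (8.738 - 0)²/1000 = 0.07635 W
P_total = P_R1 + P_R2 = 0.07864 W

Final answer: 0.07864 W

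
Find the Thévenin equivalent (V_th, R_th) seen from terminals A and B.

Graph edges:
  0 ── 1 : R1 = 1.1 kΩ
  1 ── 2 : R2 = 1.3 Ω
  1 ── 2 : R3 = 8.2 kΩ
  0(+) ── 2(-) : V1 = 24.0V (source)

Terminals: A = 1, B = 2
Step 1 — V_th is the open-circuit voltage V_A - V_B (nothing connected across the terminals).
Nodal analysis, taking node 2 as the 0 V reference.
Source V1 fixes V_0 = 24 V.
KCL at each unknown node (sum of currents leaving = 0; resistances in Ω):
  Node 1: (V_1 - 24)/1100 + (V_1 - 0)/1.3 + (V_1 - 0)/8200 = 0
Collecting terms: 0.7703 × V_1 = 0.02182  =>  V_1 = 0.02833 V
V_th = V_1 - V_2 = 0.02833 - 0 = 0.02833 V
Step 2 — R_th: zero the source — replace V1 by a short circuit (node 2 merges into node 0) — and find the resistance seen between A (node 1) and B (node 0).
Reduce the network between node 1 (A) and node 0 (B) by series/parallel combination:
  Rp1 = R1 ‖ R2 ‖ R3 (parallel, all between nodes 0 and 1) = 1/(1/1100 + 1/1.3 + 1/8200) = 1.298 Ω
R_th = 1.298 Ω

Final answer: V_th = 0.02833 V, R_th = 1.298 Ω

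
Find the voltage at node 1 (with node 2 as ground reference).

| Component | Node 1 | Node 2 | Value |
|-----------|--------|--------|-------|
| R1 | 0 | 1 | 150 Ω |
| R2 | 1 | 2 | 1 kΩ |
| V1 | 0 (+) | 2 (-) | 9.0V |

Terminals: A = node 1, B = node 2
Nodal analysis, taking node 2 as the 0 V reference.
Source V1 fixes V_0 = 9 V.
KCL at each unknown node (sum of currents leaving = 0; resistances in Ω):
  Node 1: (V_1 - 9)/150 + (V_1 - 0)/1000 = 0
Collecting terms: 0.007667 × V_1 = 0.06  =>  V_1 = 7.826 V
The requested potential is V_1 = 7.826 V.

Final answer: V_1 = 7.826 V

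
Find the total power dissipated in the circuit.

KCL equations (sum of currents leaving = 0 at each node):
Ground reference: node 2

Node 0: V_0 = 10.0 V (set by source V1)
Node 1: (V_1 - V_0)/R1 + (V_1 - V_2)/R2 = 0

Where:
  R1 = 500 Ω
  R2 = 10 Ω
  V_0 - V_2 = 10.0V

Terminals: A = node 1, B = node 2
Nodal analysis, taking node 2 as the 0 V reference.
Source V1 fixes V_0 = 10 V.
KCL at each unknown node (sum of currents leaving = 0; resistances in Ω):
  Node 1: (V_1 - 10)/500 + (V_1 - 0)/10 = 0
Collecting terms: 0.102 × V_1 = 0.02  =>  V_1 = 0.1961 V
Power in each resistor, P = (ΔV)²/R:
  P_R1 = (10 - 0.1961)²/500 = 0.1922 W
  P_R2 = (0.1961 - 0)²/10 = 0.003845 W
P_total = P_R1 + P_R2 = 0.1961 W

Final answer: 0.1961 W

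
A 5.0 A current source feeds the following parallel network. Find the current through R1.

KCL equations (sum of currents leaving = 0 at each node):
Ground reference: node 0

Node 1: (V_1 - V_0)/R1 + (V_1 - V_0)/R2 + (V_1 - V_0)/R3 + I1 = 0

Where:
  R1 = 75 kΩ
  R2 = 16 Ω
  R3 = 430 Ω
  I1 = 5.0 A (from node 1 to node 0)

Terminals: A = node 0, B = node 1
All resistors sit directly between nodes 0 and 1, so they are in parallel and share one voltage V; the full source current 5 A splits among them.
1/R_par = 1/75000 + 1/16 + 1/430 = 0.06484 S  =>  R_par = 15.42 Ω
V = I × R_par = 5 × 15.42 = 77.11 V
I_R1 = V/R1 = 77.11/75000 = 0.001028 A

Final answer: 0.001028 A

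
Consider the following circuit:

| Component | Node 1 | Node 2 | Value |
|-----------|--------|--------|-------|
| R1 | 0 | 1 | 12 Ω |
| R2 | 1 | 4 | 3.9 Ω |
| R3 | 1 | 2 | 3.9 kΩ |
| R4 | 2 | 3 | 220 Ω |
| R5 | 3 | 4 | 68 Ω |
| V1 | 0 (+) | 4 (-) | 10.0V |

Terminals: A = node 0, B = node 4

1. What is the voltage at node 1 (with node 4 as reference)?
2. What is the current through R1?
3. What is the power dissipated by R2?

Nodal analysis, taking node 4 as the 0 V reference.
Source V1 fixes V_0 = 10 V.
KCL at each unknown node (sum of currents leaving = 0; resistances in Ω):
  Node 1: (V_1 - 10)/12 + (V_1 - 0)/3.9 + (V_1 - V_2)/3900 = 0
  Node 2: (V_2 - V_1)/3900 + (V_2 - V_3)/220 = 0
  Node 3: (V_3 - V_2)/220 + (V_3 - 0)/68 = 0
Collecting terms (coefficients in siemens):
  0.34·V_1 - 0.0002564·V_2 = 0.8333
  0.004802·V_2 - 0.0002564·V_1 - 0.004545·V_3 = 0
  0.01925·V_3 - 0.004545·V_2 = 0
Solving these 3 simultaneous equations (Gaussian elimination) gives:
  V_1 = 2.451 V, V_2 = 0.1686 V, V_3 = 0.0398 V
Part 1:
  Read off the nodal solution: V_1 = 2.451 V
Part 2:
  I_R1 = (V_0 - V_1)/R1 = (10 - 2.451)/12 = 0.6291 A
  Magnitude: I_R1 = 0.6291 A
Part 3:
  I_R2 = (V_1 - V_4)/R2 = (2.451 - 0)/3.9 = 0.6285 A
  P_R2 = I_R2² × R2 = (0.6285)² × 3.9 = 1.54 W

Final answers:
1. V_1 = 2.451 V
2. I_R1 = 0.6291 A
3. P_R2 = 1.54 W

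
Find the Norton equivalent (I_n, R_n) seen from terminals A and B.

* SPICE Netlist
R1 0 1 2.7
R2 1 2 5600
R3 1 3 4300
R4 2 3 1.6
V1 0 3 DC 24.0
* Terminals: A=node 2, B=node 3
Find the Thévenin equivalent first; then I_n = V_th/R_th and R_n = R_th.
Step 1 — V_th is the open-circuit voltage V_A - V_B (nothing connected across the terminals).
Nodal analysis, taking node 3 as the 0 V reference.
Source V1 fixes V_0 = 24 V.
KCL at each unknown node (sum of currents leaving = 0; resistances in Ω):
  Node 1: (V_1 - 24)/2.7 + (V_1 - V_2)/5600 + (V_1 - 0)/4300 = 0
  Node 2: (V_2 - V_1)/5600 + (V_2 - 0)/1.6 = 0
Collecting terms (coefficients in siemens):
  0.3708·V_1 - 0.0001786·V_2 = 8.889
  0.6252·V_2 - 0.0001786·V_1 = 0
Determinant D = (0.3708)(0.6252) - (-0.0001786)(-0.0001786) = 0.2318
V_1 = [(8.889)(0.6252) - (-0.0001786)(0)]/D = 23.97 V
V_2 = [(0.3708)(0) - (8.889)(-0.0001786)]/D = 0.006848 V
V_th = V_2 - V_3 = 0.006848 - 0 = 0.006848 V
Step 2 — R_th: zero the source — replace V1 by a short circuit (node 3 merges into node 0) — and find the resistance seen between A (node 2) and B (node 0).
Reduce the network between node 2 (A) and node 0 (B) by series/parallel combination:
  Rp1 = R1 ‖ R3 (parallel, both between nodes 0 and 1) = 1/(1/2.7 + 1/4300) = 2.698 Ω
  Rs1 = R2 + Rp1 (series, joined only at node 1) = 5600 + 2.698 = 5603 Ω
  Rp2 = R4 ‖ Rs1 (parallel, both between nodes 0 and 2) = 1/(1/1.6 + 1/5603) = 1.6 Ω
R_th = 1.6 Ω
I_n = V_th/R_th = 0.006848/1.6 = 0.004281 A, and R_n = R_th = 1.6 Ω

Final answer: I_n = 0.004281 A, R_n = 1.6 Ω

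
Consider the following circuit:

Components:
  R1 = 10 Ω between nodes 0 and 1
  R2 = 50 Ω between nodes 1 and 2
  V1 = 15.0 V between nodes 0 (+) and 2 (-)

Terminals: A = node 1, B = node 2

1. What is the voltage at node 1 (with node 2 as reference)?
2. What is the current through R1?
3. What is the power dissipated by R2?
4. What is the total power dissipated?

Nodal analysis, taking node 2 as the 0 V reference.
Source V1 fixes V_0 = 15 V.
KCL at each unknown node (sum of currents leaving = 0; resistances in Ω):
  Node 1: (V_1 - 15)/10 + (V_1 - 0)/50 = 0
Collecting terms: 0.12 × V_1 = 1.5  =>  V_1 = 12.5 V
Part 1:
  Read off the nodal solution: V_1 = 12.5 V
Part 2:
  I_R1 = (V_0 - V_1)/R1 = (15 - 12.5)/10 = 0.25 A
  Magnitude: I_R1 = 0.25 A
Part 3:
  I_R2 = (V_1 - V_2)/R2 = (12.5 - 0)/50 = 0.25 A
  P_R2 = I_R2² × R2 = (0.25)² × 50 = 3.125 W
Part 4:
  Power in each resistor, P = (ΔV)²/R:
    P_R1 = (15 - 12.5)²/10 = 0.625 W
    P_R2 = (12.5 - 0)²/50 = 3.125 W
  P_total = P_R1 + P_R2 = 3.75 W

Final answers:
1. V_1 = 12.5 V
2. I_R1 = 0.25 A
3. P_R2 = 3.125 W
4. P_total = 3.75 W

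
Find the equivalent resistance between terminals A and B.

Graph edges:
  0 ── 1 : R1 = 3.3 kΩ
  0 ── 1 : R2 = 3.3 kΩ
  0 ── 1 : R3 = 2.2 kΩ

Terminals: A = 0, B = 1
Reduce the network between node 0 (A) and node 1 (B) by series/parallel combination:
  Rp1 = R1 ‖ R2 ‖ R3 (parallel, all between nodes 0 and 1) = 1/(1/3300 + 1/3300 + 1/2200) = 942.9 Ω
R_eq = 942.9 Ω

Final answer: 942.9 Ω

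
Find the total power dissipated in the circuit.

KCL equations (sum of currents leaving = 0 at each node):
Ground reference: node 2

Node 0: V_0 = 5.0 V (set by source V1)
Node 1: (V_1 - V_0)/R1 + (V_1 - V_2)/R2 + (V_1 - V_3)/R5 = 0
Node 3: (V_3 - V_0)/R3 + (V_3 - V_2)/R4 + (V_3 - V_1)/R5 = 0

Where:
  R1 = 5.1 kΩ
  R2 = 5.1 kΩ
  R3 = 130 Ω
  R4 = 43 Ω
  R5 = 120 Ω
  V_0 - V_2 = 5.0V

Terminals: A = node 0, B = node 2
Nodal analysis, taking node 2 as the 0 V reference.
Source V1 fixes V_0 = 5 V.
KCL at each unknown node (sum of currents leaving = 0; resistances in Ω):
  Node 1: (V_1 - 5)/5100 + (V_1 - 0)/5100 + (V_1 - V_3)/120 = 0
  Node 3: (V_3 - 5)/130 + (V_3 - 0)/43 + (V_3 - V_1)/120 = 0
Collecting terms (coefficients in siemens):
  0.008725·V_1 - 0.008333·V_3 = 0.0009804
  0.03928·V_3 - 0.008333·V_1 = 0.03846
Determinant D = (0.008725)(0.03928) - (-0.008333)(-0.008333) = 0.0002733
V_1 = [(0.0009804)(0.03928) - (-0.008333)(0.03846)]/D = 1.314 V
V_3 = [(0.008725)(0.03846) - (0.0009804)(-0.008333)]/D = 1.258 V
Power in each resistor, P = (ΔV)²/R:
  P_R1 = (5 - 1.314)²/5100 = 0.002665 W
  P_R2 = (1.314 - 0)²/5100 = 0.0003384 W
  P_R3 = (5 - 1.258)²/130 = 0.1077 W
  P_R4 = (0 - 1.258)²/43 = 0.03679 W
  P_R5 = (1.314 - 1.258)²/120 = 0.00002597 W
P_total = P_R1 + P_R2 + P_R3 + P_R4 + P_R5 = 0.1475 W

Final answer: 0.1475 W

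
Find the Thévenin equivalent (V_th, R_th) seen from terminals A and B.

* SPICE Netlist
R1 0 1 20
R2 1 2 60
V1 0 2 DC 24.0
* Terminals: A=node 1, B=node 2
Step 1 — V_th is the open-circuit voltage V_A - V_B (nothing connected across the terminals).
Nodal analysis, taking node 2 as the 0 V reference.
Source V1 fixes V_0 = 24 V.
KCL at each unknown node (sum of currents leaving = 0; resistances in Ω):
  Node 1: (V_1 - 24)/20 + (V_1 - 0)/60 = 0
Collecting terms: 0.06667 × V_1 = 1.2  =>  V_1 = 18 V
V_th = V_1 - V_2 = 18 - 0 = 18 V
Step 2 — R_th: zero the source — replace V1 by a short circuit (node 2 merges into node 0) — and find the resistance seen between A (node 1) and B (node 0).
Reduce the network between node 1 (A) and node 0 (B) by series/parallel combination:
  Rp1 = R1 ‖ R2 (parallel, both between nodes 0 and 1) = 1/(1/20 + 1/60) = 15 Ω
R_th = 15 Ω

Final answer: V_th = 18 V, R_th = 15 Ω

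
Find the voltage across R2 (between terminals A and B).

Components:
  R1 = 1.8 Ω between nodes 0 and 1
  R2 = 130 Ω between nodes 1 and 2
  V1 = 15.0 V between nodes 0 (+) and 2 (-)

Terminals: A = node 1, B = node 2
R1 and R2 are in series across V1 (node 0 → node 1 → node 2), and the output A–B is taken across R2, so this is a voltage divider.
Series current: I = V1/(R1 + R2) = 15/(1.8 + 130) = 15/131.8 = 0.1138 A
V_R2 = I × R2 = V1 × R2/(R1 + R2) = 15 × 130/131.8 = 14.8 V

Final answer: 14.8 V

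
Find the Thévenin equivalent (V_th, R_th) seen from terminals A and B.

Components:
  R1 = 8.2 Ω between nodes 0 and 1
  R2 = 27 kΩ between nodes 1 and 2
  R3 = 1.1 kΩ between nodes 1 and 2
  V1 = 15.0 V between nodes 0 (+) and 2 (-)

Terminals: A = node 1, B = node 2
Step 1 — V_th is the open-circuit voltage V_A - V_B (nothing connected across the terminals).
Nodal analysis, taking node 2 as the 0 V reference.
Source V1 fixes V_0 = 15 V.
KCL at each unknown node (sum of currents leaving = 0; resistances in Ω):
  Node 1: (V_1 - 15)/8.2 + (V_1 - 0)/27000 + (V_1 - 0)/1100 = 0
Collecting terms: 0.1229 × V_1 = 1.829  =>  V_1 = 14.88 V
V_th = V_1 - V_2 = 14.88 - 0 = 14.88 V
Step 2 — R_th: zero the source — replace V1 by a short circuit (node 2 merges into node 0) — and find the resistance seen between A (node 1) and B (node 0).
Reduce the network between node 1 (A) and node 0 (B) by series/parallel combination:
  Rp1 = R1 ‖ R2 ‖ R3 (parallel, all between nodes 0 and 1) = 1/(1/8.2 + 1/27000 + 1/1100) = 8.137 Ω
R_th = 8.137 Ω

Final answer: V_th = 14.88 V, R_th = 8.137 Ω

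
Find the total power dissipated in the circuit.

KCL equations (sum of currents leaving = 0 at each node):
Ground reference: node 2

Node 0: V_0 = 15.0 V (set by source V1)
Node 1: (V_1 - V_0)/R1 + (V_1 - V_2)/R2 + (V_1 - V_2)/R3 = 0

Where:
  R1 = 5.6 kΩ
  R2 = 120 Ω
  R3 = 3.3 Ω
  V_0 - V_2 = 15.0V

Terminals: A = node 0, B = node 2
Nodal analysis, taking node 2 as the 0 V reference.
Source V1 fixes V_0 = 15 V.
KCL at each unknown node (sum of currents leaving = 0; resistances in Ω):
  Node 1: (V_1 - 15)/5600 + (V_1 - 0)/120 + (V_1 - 0)/3.3 = 0
Collecting terms: 0.3115 × V_1 = 0.002679  =>  V_1 = 0.008598 V
Power in each resistor, P = (ΔV)²/R:
  P_R1 = (15 - 0.008598)²/5600 = 0.04013 W
  P_R2 = (0.008598 - 0)²/120 = 0.000000616 W
  P_R3 = (0.008598 - 0)²/3.3 = 0.0000224 W
P_total = P_R1 + P_R2 + P_R3 = 0.04016 W

Final answer: 0.04016 W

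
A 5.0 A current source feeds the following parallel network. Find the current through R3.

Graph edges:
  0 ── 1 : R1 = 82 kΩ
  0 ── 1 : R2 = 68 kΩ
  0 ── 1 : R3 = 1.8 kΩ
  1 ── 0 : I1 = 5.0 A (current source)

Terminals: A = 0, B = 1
All resistors sit directly between nodes 0 and 1, so they are in parallel and share one voltage V; the full source current 5 A splits among them.
1/R_par = 1/82000 + 1/68000 + 1/1800 = 0.0005825 S  =>  R_par = 1717 Ω
V = I × R_par = 5 × 1717 = 8584 V
I_R3 = V/R3 = 8584/1800 = 4.769 A

Final answer: 4.769 A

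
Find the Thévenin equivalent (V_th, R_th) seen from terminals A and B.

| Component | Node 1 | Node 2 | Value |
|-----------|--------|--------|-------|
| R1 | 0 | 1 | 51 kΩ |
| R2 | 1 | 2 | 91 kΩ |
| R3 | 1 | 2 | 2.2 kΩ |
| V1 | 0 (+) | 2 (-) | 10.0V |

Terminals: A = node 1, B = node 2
Step 1 — V_th is the open-circuit voltage V_A - V_B (nothing connected across the terminals).
Nodal analysis, taking node 2 as the 0 V reference.
Source V1 fixes V_0 = 10 V.
KCL at each unknown node (sum of currents leaving = 0; resistances in Ω):
  Node 1: (V_1 - 10)/51000 + (V_1 - 0)/91000 + (V_1 - 0)/2200 = 0
Collecting terms: 0.0004851 × V_1 = 0.0001961  =>  V_1 = 0.4042 V
V_th = V_1 - V_2 = 0.4042 - 0 = 0.4042 V
Step 2 — R_th: zero the source — replace V1 by a short circuit (node 2 merges into node 0) — and find the resistance seen between A (node 1) and B (node 0).
Reduce the network between node 1 (A) and node 0 (B) by series/parallel combination:
  Rp1 = R1 ‖ R2 ‖ R3 (parallel, all between nodes 0 and 1) = 1/(1/51000 + 1/91000 + 1/2200) = 2061 Ω
R_th = 2.061 kΩ

Final answer: V_th = 0.4042 V, R_th = 2.061 kΩ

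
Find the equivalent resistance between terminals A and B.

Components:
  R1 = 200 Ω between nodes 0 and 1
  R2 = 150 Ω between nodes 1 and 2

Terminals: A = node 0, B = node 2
Reduce the network between node 0 (A) and node 2 (B) by series/parallel combination:
  Rs1 = R1 + R2 (series, joined only at node 1) = 200 + 150 = 350 Ω
R_eq = 350 Ω

Final answer: 350 Ω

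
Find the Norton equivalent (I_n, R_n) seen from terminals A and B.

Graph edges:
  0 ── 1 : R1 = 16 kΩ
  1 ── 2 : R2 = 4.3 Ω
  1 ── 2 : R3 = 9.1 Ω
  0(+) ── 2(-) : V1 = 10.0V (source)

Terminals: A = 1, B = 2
Find the Thévenin equivalent first; then I_n = V_th/R_th and R_n = R_th.
Step 1 — V_th is the open-circuit voltage V_A - V_B (nothing connected across the terminals).
Nodal analysis, taking node 2 as the 0 V reference.
Source V1 fixes V_0 = 10 V.
KCL at each unknown node (sum of currents leaving = 0; resistances in Ω):
  Node 1: (V_1 - 10)/16000 + (V_1 - 0)/4.3 + (V_1 - 0)/9.1 = 0
Collecting terms: 0.3425 × V_1 = 0.000625  =>  V_1 = 0.001825 V
V_th = V_1 - V_2 = 0.001825 - 0 = 0.001825 V
Step 2 — R_th: zero the source — replace V1 by a short circuit (node 2 merges into node 0) — and find the resistance seen between A (node 1) and B (node 0).
Reduce the network between node 1 (A) and node 0 (B) by series/parallel combination:
  Rp1 = R1 ‖ R2 ‖ R3 (parallel, all between nodes 0 and 1) = 1/(1/16000 + 1/4.3 + 1/9.1) = 2.92 Ω
R_th = 2.92 Ω
I_n = V_th/R_th = 0.001825/2.92 = 0.000625 A, and R_n = R_th = 2.92 Ω

Final answer: I_n = 0.000625 A, R_n = 2.92 Ω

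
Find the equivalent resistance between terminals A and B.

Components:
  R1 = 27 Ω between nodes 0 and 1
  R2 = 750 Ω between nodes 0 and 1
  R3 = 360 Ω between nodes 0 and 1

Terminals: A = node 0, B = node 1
Reduce the network between node 0 (A) and node 1 (B) by series/parallel combination:
  Rp1 = R1 ‖ R2 ‖ R3 (parallel, all between nodes 0 and 1) = 1/(1/27 + 1/750 + 1/360) = 24.3 Ω
R_eq = 24.3 Ω

Final answer: 24.3 Ω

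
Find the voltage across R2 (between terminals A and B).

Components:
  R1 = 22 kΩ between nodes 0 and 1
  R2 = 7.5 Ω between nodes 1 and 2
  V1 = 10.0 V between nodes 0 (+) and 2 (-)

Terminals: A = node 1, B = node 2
R1 and R2 are in series across V1 (node 0 → node 1 → node 2), and the output A–B is taken across R2, so this is a voltage divider.
Series current: I = V1/(R1 + R2) = 10/(22000 + 7.5) = 10/22010 = 0.0004544 A
V_R2 = I × R2 = V1 × R2/(R1 + R2) = 10 × 7.5/22010 = 0.003408 V

Final answer: 0.003408 V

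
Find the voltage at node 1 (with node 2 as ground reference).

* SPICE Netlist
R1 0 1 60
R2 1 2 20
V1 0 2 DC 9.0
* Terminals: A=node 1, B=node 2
Nodal analysis, taking node 2 as the 0 V reference.
Source V1 fixes V_0 = 9 V.
KCL at each unknown node (sum of currents leaving = 0; resistances in Ω):
  Node 1: (V_1 - 9)/60 + (V_1 - 0)/20 = 0
Collecting terms: 0.06667 × V_1 = 0.15  =>  V_1 = 2.25 V
The requested potential is V_1 = 2.25 V.

Final answer: V_1 = 2.25 V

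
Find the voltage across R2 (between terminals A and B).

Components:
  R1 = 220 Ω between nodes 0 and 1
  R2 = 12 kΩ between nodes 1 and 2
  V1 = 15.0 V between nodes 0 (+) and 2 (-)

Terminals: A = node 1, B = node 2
R1 and R2 are in series across V1 (node 0 → node 1 → node 2), and the output A–B is taken across R2, so this is a voltage divider.
Series current: I = V1/(R1 + R2) = 15/(220 + 12000) = 15/12220 = 0.001227 A
V_R2 = I × R2 = V1 × R2/(R1 + R2) = 15 × 12000/12220 = 14.73 V

Final answer: 14.73 V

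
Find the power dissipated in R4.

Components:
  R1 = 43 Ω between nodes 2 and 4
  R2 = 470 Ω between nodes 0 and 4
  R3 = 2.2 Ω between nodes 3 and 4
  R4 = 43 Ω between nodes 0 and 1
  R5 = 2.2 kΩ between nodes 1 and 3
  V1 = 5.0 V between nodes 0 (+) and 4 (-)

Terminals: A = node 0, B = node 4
Nodal analysis, taking node 4 as the 0 V reference.
Source V1 fixes V_0 = 5 V.
KCL at each unknown node (sum of currents leaving = 0; resistances in Ω):
  Node 1: (V_1 - 5)/43 + (V_1 - V_3)/2200 = 0
  Node 2: (V_2 - 0)/43 = 0
  Node 3: (V_3 - 0)/2.2 + (V_3 - V_1)/2200 = 0
Collecting terms (coefficients in siemens):
  0.02371·V_1 - 0.0004545·V_3 = 0.1163
  0.02326·V_2 = 0
  0.455·V_3 - 0.0004545·V_1 = 0
Solving these 3 simultaneous equations (Gaussian elimination) gives:
  V_1 = 4.904 V, V_2 = 0 V, V_3 = 0.004899 V
I_R4 = (V_0 - V_1)/R4 = (5 - 4.904)/43 = 0.002227 A
P_R4 = I_R4² × R4 = (0.002227)² × 43 = 0.0002133 W

Final answer: 0.0002133 W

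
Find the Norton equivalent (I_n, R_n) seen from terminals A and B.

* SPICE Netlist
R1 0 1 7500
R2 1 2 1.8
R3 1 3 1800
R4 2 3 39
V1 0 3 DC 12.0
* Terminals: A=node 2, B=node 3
Find the Thévenin equivalent first; then I_n = V_th/R_th and R_n = R_th.
Step 1 — V_th is the open-circuit voltage V_A - V_B (nothing connected across the terminals).
Nodal analysis, taking node 3 as the 0 V reference.
Source V1 fixes V_0 = 12 V.
KCL at each unknown node (sum of currents leaving = 0; resistances in Ω):
  Node 1: (V_1 - 12)/7500 + (V_1 - V_2)/1.8 + (V_1 - 0)/1800 = 0
  Node 2: (V_2 - V_1)/1.8 + (V_2 - 0)/39 = 0
Collecting terms (coefficients in siemens):
  0.5562·V_1 - 0.5556·V_2 = 0.0016
  0.5812·V_2 - 0.5556·V_1 = 0
Determinant D = (0.5562)(0.5812) - (-0.5556)(-0.5556) = 0.01465
V_1 = [(0.0016)(0.5812) - (-0.5556)(0)]/D = 0.0635 V
V_2 = [(0.5562)(0) - (0.0016)(-0.5556)]/D = 0.06069 V
V_th = V_2 - V_3 = 0.06069 - 0 = 0.06069 V
Step 2 — R_th: zero the source — replace V1 by a short circuit (node 3 merges into node 0) — and find the resistance seen between A (node 2) and B (node 0).
Reduce the network between node 2 (A) and node 0 (B) by series/parallel combination:
  Rp1 = R1 ‖ R3 (parallel, both between nodes 0 and 1) = 1/(1/7500 + 1/1800) = 1452 Ω
  Rs1 = R2 + Rp1 (series, joined only at node 1) = 1.8 + 1452 = 1453 Ω
  Rp2 = R4 ‖ Rs1 (parallel, both between nodes 0 and 2) = 1/(1/39 + 1/1453) = 37.98 Ω
R_th = 37.98 Ω
I_n = V_th/R_th = 0.06069/37.98 = 0.001598 A, and R_n = R_th = 37.98 Ω

Final answer: I_n = 0.001598 A, R_n = 37.98 Ω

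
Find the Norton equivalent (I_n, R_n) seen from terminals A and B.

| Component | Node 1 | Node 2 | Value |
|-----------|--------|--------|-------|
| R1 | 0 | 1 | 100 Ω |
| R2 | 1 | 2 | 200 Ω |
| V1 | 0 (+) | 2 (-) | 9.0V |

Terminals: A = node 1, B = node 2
Find the Thévenin equivalent first; then I_n = V_th/R_th and R_n = R_th.
Step 1 — V_th is the open-circuit voltage V_A - V_B (nothing connected across the terminals).
Nodal analysis, taking node 2 as the 0 V reference.
Source V1 fixes V_0 = 9 V.
KCL at each unknown node (sum of currents leaving = 0; resistances in Ω):
  Node 1: (V_1 - 9)/100 + (V_1 - 0)/200 = 0
Collecting terms: 0.015 × V_1 = 0.09  =>  V_1 = 6 V
V_th = V_1 - V_2 = 6 - 0 = 6 V
Step 2 — R_th: zero the source — replace V1 by a short circuit (node 2 merges into node 0) — and find the resistance seen between A (node 1) and B (node 0).
Reduce the network between node 1 (A) and node 0 (B) by series/parallel combination:
  Rp1 = R1 ‖ R2 (parallel, both between nodes 0 and 1) = 1/(1/100 + 1/200) = 66.67 Ω
R_th = 66.67 Ω
I_n = V_th/R_th = 6/66.67 = 0.09 A, and R_n = R_th = 66.67 Ω

Final answer: I_n = 0.09 A, R_n = 66.67 Ω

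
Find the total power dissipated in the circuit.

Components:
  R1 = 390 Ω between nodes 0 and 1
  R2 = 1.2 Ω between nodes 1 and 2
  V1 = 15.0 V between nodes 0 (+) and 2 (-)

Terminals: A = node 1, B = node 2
Nodal analysis, taking node 2 as the 0 V reference.
Source V1 fixes V_0 = 15 V.
KCL at each unknown node (sum of currents leaving = 0; resistances in Ω):
  Node 1: (V_1 - 15)/390 + (V_1 - 0)/1.2 = 0
Collecting terms: 0.8359 × V_1 = 0.03846  =>  V_1 = 0.04601 V
Power in each resistor, P = (ΔV)²/R:
  P_R1 = (15 - 0.04601)²/390 = 0.5734 W
  P_R2 = (0.04601 - 0)²/1.2 = 0.001764 W
P_total = P_R1 + P_R2 = 0.5752 W

Final answer: 0.5752 W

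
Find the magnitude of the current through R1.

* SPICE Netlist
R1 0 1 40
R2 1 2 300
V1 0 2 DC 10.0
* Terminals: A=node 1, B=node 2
Nodal analysis, taking node 2 as the 0 V reference.
Source V1 fixes V_0 = 10 V.
KCL at each unknown node (sum of currents leaving = 0; resistances in Ω):
  Node 1: (V_1 - 10)/40 + (V_1 - 0)/300 = 0
Collecting terms: 0.02833 × V_1 = 0.25  =>  V_1 = 8.824 V
I_R1 = (V_0 - V_1)/R1 = (10 - 8.824)/40 = 0.02941 A
|I_R1| = 0.02941 A

Final answer: |I_R1| = 0.02941 A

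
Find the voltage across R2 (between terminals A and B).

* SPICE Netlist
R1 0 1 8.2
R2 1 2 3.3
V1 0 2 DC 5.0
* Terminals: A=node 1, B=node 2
R1 and R2 are in series across V1 (node 0 → node 1 → node 2), and the output A–B is taken across R2, so this is a voltage divider.
Series current: I = V1/(R1 + R2) = 5/(8.2 + 3.3) = 5/11.5 = 0.4348 A
V_R2 = I × R2 = V1 × R2/(R1 + R2) = 5 × 3.3/11.5 = 1.435 V

Final answer: 1.435 V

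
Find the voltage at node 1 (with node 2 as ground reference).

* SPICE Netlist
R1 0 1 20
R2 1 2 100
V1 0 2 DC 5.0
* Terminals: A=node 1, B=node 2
Nodal analysis, taking node 2 as the 0 V reference.
Source V1 fixes V_0 = 5 V.
KCL at each unknown node (sum of currents leaving = 0; resistances in Ω):
  Node 1: (V_1 - 5)/20 + (V_1 - 0)/100 = 0
Collecting terms: 0.06 × V_1 = 0.25  =>  V_1 = 4.167 V
The requested potential is V_1 = 4.167 V.

Final answer: V_1 = 4.167 V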